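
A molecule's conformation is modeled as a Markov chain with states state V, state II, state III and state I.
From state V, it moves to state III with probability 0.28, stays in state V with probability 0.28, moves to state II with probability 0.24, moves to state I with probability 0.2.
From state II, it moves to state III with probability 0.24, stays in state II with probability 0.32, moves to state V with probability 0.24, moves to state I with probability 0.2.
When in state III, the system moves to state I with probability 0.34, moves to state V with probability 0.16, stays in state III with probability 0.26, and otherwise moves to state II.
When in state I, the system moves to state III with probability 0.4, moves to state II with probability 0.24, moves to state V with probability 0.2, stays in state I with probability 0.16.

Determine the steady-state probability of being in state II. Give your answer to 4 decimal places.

Let the stationary distribution be π with π = πP and π_1 + π_2 + π_3 + π_4 = 1.
π_1 = 0.28·π_1 + 0.24·π_2 + 0.16·π_3 + 0.2·π_4
π_2 = 0.24·π_1 + 0.32·π_2 + 0.24·π_3 + 0.24·π_4
π_3 = 0.28·π_1 + 0.24·π_2 + 0.26·π_3 + 0.4·π_4
Solving with the normalization constraint gives π = (0.2161, 0.2609, 0.2915, 0.2316).
So the stationary probability of state II is 0.2609.

0.2609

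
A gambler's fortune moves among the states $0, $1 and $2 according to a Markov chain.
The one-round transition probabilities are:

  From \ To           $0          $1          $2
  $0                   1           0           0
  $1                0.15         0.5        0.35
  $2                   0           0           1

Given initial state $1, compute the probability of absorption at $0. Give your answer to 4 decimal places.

0.3000

Let h(s) be the probability of absorption at $0 starting from transient state s. Then h($0) = 1 and h($2) = 0. By first-step analysis:
h($1) = 0.15·1 + 0.5·h($1) + 0.35·0
Solving: h($1) = 0.3000.
Starting from $1, the probability is 0.3000.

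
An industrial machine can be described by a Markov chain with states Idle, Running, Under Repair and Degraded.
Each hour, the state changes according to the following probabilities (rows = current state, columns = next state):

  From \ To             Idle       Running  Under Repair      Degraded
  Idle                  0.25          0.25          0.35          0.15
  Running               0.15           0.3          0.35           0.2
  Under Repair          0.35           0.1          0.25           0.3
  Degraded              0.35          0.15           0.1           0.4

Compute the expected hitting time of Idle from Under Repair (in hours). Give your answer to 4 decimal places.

3.1149

Let t(s) be the expected number of hours to first reach Idle from state s, with t(Idle) = 0. Conditioning on the first hour:
t(Running) = 1 + 0.3·t(Running) + 0.35·t(Under Repair) + 0.2·t(Degraded)
t(Under Repair) = 1 + 0.1·t(Running) + 0.25·t(Under Repair) + 0.3·t(Degraded)
t(Degraded) = 1 + 0.15·t(Running) + 0.1·t(Under Repair) + 0.4·t(Degraded)
Solving: t(Running) = 3.8883, t(Under Repair) = 3.1149, t(Degraded) = 3.1579.
Expected hours from Under Repair to Idle: 3.1149.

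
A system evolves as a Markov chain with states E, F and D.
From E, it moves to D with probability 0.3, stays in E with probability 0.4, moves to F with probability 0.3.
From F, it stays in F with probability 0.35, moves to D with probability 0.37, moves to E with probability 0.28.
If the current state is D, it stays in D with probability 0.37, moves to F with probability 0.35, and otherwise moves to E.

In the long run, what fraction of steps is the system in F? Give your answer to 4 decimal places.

0.3341

Let the stationary distribution be π with π = πP and π_1 + π_2 + π_3 = 1.
π_1 = 0.4·π_1 + 0.28·π_2 + 0.28·π_3
π_2 = 0.3·π_1 + 0.35·π_2 + 0.35·π_3
Solving with the normalization constraint gives π = (0.3182, 0.3341, 0.3477).
So the stationary probability of F is 0.3341.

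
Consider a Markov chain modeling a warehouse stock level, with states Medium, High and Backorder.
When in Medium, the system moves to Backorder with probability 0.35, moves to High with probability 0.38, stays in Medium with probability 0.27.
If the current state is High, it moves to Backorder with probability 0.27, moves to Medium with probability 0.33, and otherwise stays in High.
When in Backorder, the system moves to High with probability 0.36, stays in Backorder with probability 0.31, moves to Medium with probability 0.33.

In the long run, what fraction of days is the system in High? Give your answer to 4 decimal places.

Let the stationary distribution be π with π = πP and π_1 + π_2 + π_3 = 1.
π_1 = 0.27·π_1 + 0.33·π_2 + 0.33·π_3
π_2 = 0.38·π_1 + 0.4·π_2 + 0.36·π_3
Solving with the normalization constraint gives π = (0.3113, 0.3815, 0.3072).
So the stationary probability of High is 0.3815.

0.3815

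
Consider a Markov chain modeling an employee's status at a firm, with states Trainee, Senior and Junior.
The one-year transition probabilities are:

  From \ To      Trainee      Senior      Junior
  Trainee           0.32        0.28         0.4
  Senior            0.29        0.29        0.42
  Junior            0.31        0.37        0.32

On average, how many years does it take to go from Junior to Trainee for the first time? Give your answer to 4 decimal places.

Let t(s) be the expected number of years to first reach Trainee from state s, with t(Trainee) = 0. Conditioning on the first year:
t(Senior) = 1 + 0.29·t(Senior) + 0.42·t(Junior)
t(Junior) = 1 + 0.37·t(Senior) + 0.32·t(Junior)
Solving: t(Senior) = 3.3598, t(Junior) = 3.2987.
Expected years from Junior to Trainee: 3.2987.

3.2987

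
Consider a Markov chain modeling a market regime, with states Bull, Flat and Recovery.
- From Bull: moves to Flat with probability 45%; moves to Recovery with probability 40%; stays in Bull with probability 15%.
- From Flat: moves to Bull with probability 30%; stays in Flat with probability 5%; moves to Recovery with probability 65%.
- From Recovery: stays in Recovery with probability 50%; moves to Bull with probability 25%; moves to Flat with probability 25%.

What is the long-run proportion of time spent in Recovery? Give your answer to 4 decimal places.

0.5134

Let the stationary distribution be π with π = πP and π_1 + π_2 + π_3 = 1.
π_1 = 0.15·π_1 + 0.3·π_2 + 0.25·π_3
π_2 = 0.45·π_1 + 0.05·π_2 + 0.25·π_3
Solving with the normalization constraint gives π = (0.2385, 0.2481, 0.5134).
So the stationary probability of Recovery is 0.5134.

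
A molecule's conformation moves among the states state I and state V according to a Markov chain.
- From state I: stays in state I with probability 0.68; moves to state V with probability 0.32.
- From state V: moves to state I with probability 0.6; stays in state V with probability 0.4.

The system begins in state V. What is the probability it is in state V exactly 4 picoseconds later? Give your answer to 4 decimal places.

0.3479

Propagate the distribution vector 4 picoseconds from state V.
After 0 picoseconds: (0.0000, 1.0000)
After 1 picosecond: (0.6000, 0.4000)
After 2 picoseconds: (0.6480, 0.3520)
After 3 picoseconds: (0.6518, 0.3482)
After 4 picoseconds: (0.6521, 0.3479)
P(in state V after 4 picoseconds) = 0.3479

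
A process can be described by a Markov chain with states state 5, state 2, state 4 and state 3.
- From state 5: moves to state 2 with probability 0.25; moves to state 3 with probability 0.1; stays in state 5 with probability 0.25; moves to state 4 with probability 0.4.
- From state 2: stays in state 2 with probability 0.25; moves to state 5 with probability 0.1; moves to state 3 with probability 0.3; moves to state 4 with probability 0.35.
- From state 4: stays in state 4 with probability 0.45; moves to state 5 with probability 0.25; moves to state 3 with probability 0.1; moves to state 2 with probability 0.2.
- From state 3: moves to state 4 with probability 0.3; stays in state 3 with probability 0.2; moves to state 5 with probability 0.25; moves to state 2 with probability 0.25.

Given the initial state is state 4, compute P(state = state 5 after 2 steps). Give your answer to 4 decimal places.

0.2200

Propagate the distribution vector 2 steps from state 4.
After 0 steps: (0.0000, 0.0000, 1.0000, 0.0000)
After 1 step: (0.2500, 0.2000, 0.4500, 0.1000)
After 2 steps: (0.2200, 0.2275, 0.4025, 0.1500)
P(in state 5 after 2 steps) = 0.2200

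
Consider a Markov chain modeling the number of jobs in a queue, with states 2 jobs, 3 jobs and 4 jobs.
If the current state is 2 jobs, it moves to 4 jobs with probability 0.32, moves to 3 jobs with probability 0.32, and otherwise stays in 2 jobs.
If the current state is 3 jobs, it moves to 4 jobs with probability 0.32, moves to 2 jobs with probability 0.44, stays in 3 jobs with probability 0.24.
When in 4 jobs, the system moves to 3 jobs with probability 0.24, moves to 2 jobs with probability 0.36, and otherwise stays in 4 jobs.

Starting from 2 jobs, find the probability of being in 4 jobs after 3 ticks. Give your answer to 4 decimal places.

Propagate the distribution vector 3 ticks from 2 jobs.
After 0 ticks: (1.0000, 0.0000, 0.0000)
After 1 tick: (0.3600, 0.3200, 0.3200)
After 2 ticks: (0.3856, 0.2688, 0.3456)
After 3 ticks: (0.3815, 0.2708, 0.3476)
P(in 4 jobs after 3 ticks) = 0.3476

0.3476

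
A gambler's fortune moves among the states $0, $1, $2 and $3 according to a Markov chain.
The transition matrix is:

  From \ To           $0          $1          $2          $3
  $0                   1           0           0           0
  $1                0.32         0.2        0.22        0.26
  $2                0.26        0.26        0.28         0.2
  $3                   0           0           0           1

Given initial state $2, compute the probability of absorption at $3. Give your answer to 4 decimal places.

Let h(s) be the probability of absorption at $3 starting from transient state s. Then h($3) = 1 and h($0) = 0. By first-step analysis:
h($1) = 0.32·0 + 0.2·h($1) + 0.22·h($2) + 0.26·1
h($2) = 0.26·0 + 0.26·h($1) + 0.28·h($2) + 0.2·1
Solving: h($1) = 0.4456, h($2) = 0.4387.
Starting from $2, the probability is 0.4387.

0.4387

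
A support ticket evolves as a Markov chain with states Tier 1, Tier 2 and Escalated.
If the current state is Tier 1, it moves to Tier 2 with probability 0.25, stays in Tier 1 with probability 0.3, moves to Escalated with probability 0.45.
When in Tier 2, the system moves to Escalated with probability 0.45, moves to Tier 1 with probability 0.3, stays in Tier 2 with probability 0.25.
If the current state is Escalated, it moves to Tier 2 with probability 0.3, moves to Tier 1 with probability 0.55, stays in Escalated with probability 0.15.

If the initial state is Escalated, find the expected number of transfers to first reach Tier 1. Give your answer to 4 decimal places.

2.0896

Let t(s) be the expected number of transfers to first reach Tier 1 from state s, with t(Tier 1) = 0. Conditioning on the first transfer:
t(Tier 2) = 1 + 0.25·t(Tier 2) + 0.45·t(Escalated)
t(Escalated) = 1 + 0.3·t(Tier 2) + 0.15·t(Escalated)
Solving: t(Tier 2) = 2.5871, t(Escalated) = 2.0896.
Expected transfers from Escalated to Tier 1: 2.0896.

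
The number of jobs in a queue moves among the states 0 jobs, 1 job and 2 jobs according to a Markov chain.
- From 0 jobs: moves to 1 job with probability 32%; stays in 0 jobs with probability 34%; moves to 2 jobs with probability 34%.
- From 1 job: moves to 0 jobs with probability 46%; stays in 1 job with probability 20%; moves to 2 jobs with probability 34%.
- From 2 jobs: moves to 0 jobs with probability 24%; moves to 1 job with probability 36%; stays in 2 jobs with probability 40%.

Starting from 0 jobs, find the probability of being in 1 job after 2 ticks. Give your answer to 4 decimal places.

Sum over the intermediate state after 1 tick:
P = P(0 jobs→0 jobs)·P(0 jobs→1 job) + P(0 jobs→1 job)·P(1 job→1 job) + P(0 jobs→2 jobs)·P(2 jobs→1 job)
  = 0.34×0.32 + 0.32×0.2 + 0.34×0.36
  = 0.1088 + 0.0640 + 0.1224 = 0.2952

0.2952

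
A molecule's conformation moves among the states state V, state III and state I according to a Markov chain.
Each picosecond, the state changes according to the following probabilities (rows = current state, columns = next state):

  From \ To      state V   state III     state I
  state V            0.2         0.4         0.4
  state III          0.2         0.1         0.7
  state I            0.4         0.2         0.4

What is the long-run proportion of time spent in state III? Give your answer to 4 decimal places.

Let the stationary distribution be π with π = πP and π_1 + π_2 + π_3 = 1.
π_1 = 0.2·π_1 + 0.2·π_2 + 0.4·π_3
π_2 = 0.4·π_1 + 0.1·π_2 + 0.2·π_3
Solving with the normalization constraint gives π = (0.2941, 0.2353, 0.4706).
So the stationary probability of state III is 0.2353.

0.2353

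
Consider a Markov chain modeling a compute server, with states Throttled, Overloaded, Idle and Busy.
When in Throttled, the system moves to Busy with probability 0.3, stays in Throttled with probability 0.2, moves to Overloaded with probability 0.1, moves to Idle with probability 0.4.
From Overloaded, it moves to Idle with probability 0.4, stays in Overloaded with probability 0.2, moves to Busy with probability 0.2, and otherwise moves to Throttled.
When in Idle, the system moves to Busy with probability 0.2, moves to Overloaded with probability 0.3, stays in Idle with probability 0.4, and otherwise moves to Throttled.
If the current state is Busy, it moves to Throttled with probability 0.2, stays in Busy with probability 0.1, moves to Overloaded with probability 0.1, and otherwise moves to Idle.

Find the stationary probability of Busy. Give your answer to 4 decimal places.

0.1960

Let the stationary distribution be π with π = πP and π_1 + π_2 + π_3 + π_4 = 1.
π_1 = 0.2·π_1 + 0.2·π_2 + 0.1·π_3 + 0.2·π_4
π_2 = 0.1·π_1 + 0.2·π_2 + 0.3·π_3 + 0.1·π_4
π_3 = 0.4·π_1 + 0.4·π_2 + 0.4·π_3 + 0.6·π_4
Solving with the normalization constraint gives π = (0.1561, 0.2087, 0.4392, 0.1960).
So the stationary probability of Busy is 0.1960.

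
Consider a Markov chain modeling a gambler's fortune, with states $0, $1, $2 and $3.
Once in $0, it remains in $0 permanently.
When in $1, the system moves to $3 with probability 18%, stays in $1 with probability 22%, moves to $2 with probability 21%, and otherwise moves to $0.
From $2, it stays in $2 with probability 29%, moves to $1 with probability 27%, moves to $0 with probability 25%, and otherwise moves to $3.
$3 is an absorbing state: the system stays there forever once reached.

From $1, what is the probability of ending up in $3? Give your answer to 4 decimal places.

Let h(s) be the probability of absorption at $3 starting from transient state s. Then h($3) = 1 and h($0) = 0. By first-step analysis:
h($1) = 0.39·0 + 0.22·h($1) + 0.21·h($2) + 0.18·1
h($2) = 0.25·0 + 0.27·h($1) + 0.29·h($2) + 0.19·1
Solving: h($1) = 0.3374, h($2) = 0.3959.
Starting from $1, the probability is 0.3374.

0.3374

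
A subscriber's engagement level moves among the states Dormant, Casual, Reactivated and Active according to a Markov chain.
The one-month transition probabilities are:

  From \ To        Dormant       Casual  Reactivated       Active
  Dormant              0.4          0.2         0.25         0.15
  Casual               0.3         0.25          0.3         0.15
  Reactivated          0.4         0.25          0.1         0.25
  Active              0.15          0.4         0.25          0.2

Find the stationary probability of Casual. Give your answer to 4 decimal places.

0.2609

Let the stationary distribution be π with π = πP and π_1 + π_2 + π_3 + π_4 = 1.
π_1 = 0.4·π_1 + 0.3·π_2 + 0.4·π_3 + 0.15·π_4
π_2 = 0.2·π_1 + 0.25·π_2 + 0.25·π_3 + 0.4·π_4
π_3 = 0.25·π_1 + 0.3·π_2 + 0.1·π_3 + 0.25·π_4
Solving with the normalization constraint gives π = (0.3284, 0.2609, 0.2287, 0.1820).
So the stationary probability of Casual is 0.2609.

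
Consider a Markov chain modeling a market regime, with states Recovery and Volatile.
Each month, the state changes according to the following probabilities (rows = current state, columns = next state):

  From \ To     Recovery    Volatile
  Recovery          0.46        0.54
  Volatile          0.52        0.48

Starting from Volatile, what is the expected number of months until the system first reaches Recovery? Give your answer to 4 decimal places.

Let t(s) be the expected number of months to first reach Recovery from state s, with t(Recovery) = 0. Conditioning on the first month:
t(Volatile) = 1 + 0.48·t(Volatile)
Solving: t(Volatile) = 1.9231.
Expected months from Volatile to Recovery: 1.9231.

1.9231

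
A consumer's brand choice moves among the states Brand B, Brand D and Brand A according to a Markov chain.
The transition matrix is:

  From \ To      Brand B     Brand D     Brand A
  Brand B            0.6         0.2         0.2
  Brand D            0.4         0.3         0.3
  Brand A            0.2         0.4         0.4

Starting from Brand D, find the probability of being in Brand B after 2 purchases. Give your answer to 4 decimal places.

0.4200

Sum over the intermediate state after 1 purchase:
P = P(Brand D→Brand B)·P(Brand B→Brand B) + P(Brand D→Brand D)·P(Brand D→Brand B) + P(Brand D→Brand A)·P(Brand A→Brand B)
  = 0.4×0.6 + 0.3×0.4 + 0.3×0.2
  = 0.2400 + 0.1200 + 0.0600 = 0.4200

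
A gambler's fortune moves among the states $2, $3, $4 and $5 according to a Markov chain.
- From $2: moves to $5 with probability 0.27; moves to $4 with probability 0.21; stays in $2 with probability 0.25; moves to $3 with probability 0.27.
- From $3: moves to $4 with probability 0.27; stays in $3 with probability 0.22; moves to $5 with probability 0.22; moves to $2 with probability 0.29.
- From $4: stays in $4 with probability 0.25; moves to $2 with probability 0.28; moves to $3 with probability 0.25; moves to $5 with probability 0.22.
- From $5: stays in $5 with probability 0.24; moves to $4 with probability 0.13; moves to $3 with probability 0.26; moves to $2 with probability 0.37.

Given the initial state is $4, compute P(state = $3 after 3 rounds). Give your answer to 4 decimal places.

Propagate the distribution vector 3 rounds from $4.
After 0 rounds: (0.0000, 0.0000, 1.0000, 0.0000)
After 1 round: (0.2800, 0.2500, 0.2500, 0.2200)
After 2 rounds: (0.2939, 0.2503, 0.2174, 0.2384)
After 3 rounds: (0.2951, 0.2508, 0.2146, 0.2395)
P(in $3 after 3 rounds) = 0.2508

0.2508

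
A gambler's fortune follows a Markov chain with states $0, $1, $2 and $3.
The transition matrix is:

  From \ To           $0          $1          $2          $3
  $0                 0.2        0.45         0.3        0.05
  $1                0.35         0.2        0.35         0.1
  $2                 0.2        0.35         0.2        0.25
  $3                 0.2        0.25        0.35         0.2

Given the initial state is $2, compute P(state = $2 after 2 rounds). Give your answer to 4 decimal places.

Propagate the distribution vector 2 rounds from $2.
After 0 rounds: (0.0000, 0.0000, 1.0000, 0.0000)
After 1 round: (0.2000, 0.3500, 0.2000, 0.2500)
After 2 rounds: (0.2525, 0.2925, 0.3100, 0.1450)
P(in $2 after 2 rounds) = 0.3100

0.3100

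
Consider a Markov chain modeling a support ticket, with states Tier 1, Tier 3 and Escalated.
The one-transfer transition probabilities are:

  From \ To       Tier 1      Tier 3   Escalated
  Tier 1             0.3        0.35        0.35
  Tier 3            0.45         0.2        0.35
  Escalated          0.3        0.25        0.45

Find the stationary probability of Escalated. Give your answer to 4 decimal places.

Let the stationary distribution be π with π = πP and π_1 + π_2 + π_3 = 1.
π_1 = 0.3·π_1 + 0.45·π_2 + 0.3·π_3
π_2 = 0.35·π_1 + 0.2·π_2 + 0.25·π_3
Solving with the normalization constraint gives π = (0.3406, 0.2705, 0.3889).
So the stationary probability of Escalated is 0.3889.

0.3889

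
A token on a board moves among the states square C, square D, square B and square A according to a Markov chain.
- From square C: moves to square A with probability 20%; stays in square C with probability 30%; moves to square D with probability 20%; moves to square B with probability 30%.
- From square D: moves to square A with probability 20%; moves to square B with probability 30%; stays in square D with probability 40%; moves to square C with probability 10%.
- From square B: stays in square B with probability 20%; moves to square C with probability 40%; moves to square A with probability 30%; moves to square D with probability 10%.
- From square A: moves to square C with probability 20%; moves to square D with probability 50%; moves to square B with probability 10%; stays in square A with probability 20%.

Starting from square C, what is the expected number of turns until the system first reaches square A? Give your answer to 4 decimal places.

4.4000

Let t(s) be the expected number of turns to first reach square A from state s, with t(square A) = 0. Conditioning on the first turn:
t(square C) = 1 + 0.3·t(square C) + 0.2·t(square D) + 0.3·t(square B)
t(square D) = 1 + 0.1·t(square C) + 0.4·t(square D) + 0.3·t(square B)
t(square B) = 1 + 0.4·t(square C) + 0.1·t(square D) + 0.2·t(square B)
Solving: t(square C) = 4.4000, t(square D) = 4.4000, t(square B) = 4.0000.
Expected turns from square C to square A: 4.4000.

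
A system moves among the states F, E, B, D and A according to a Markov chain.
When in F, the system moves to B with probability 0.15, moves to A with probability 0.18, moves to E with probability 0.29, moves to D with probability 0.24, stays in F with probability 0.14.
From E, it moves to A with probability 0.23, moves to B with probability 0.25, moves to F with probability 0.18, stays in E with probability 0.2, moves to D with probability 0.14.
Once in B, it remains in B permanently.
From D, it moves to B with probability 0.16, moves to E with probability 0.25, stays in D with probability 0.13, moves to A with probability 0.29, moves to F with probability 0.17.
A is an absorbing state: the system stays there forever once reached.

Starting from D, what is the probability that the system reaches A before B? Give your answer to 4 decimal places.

0.5876

Let h(s) be the probability of absorption at A starting from transient state s. Then h(A) = 1 and h(B) = 0. By first-step analysis:
h(F) = 0.14·h(F) + 0.29·h(E) + 0.15·0 + 0.24·h(D) + 0.18·1
h(E) = 0.18·h(F) + 0.2·h(E) + 0.25·0 + 0.14·h(D) + 0.23·1
h(D) = 0.17·h(F) + 0.25·h(E) + 0.16·0 + 0.13·h(D) + 0.29·1
Solving: h(F) = 0.5464, h(E) = 0.5133, h(D) = 0.5876.
Starting from D, the probability is 0.5876.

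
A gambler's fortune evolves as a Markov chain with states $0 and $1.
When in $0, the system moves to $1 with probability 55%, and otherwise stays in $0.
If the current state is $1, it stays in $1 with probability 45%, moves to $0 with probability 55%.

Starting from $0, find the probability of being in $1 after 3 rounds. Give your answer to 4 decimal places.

Propagate the distribution vector 3 rounds from $0.
After 0 rounds: (1.0000, 0.0000)
After 1 round: (0.4500, 0.5500)
After 2 rounds: (0.5050, 0.4950)
After 3 rounds: (0.4995, 0.5005)
P(in $1 after 3 rounds) = 0.5005

0.5005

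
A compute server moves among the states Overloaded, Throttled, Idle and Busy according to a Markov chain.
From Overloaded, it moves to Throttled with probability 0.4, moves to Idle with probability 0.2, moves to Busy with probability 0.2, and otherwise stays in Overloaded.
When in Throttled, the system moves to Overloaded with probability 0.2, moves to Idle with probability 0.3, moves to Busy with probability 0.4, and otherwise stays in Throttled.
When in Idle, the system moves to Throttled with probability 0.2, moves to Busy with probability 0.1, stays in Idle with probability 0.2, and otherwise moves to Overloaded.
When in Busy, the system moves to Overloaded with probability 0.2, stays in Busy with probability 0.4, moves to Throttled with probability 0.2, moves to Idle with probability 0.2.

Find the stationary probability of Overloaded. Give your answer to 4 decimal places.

0.2669

Let the stationary distribution be π with π = πP and π_1 + π_2 + π_3 + π_4 = 1.
π_1 = 0.2·π_1 + 0.2·π_2 + 0.5·π_3 + 0.2·π_4
π_2 = 0.4·π_1 + 0.1·π_2 + 0.2·π_3 + 0.2·π_4
π_3 = 0.2·π_1 + 0.3·π_2 + 0.2·π_3 + 0.2·π_4
Solving with the normalization constraint gives π = (0.2669, 0.2303, 0.2230, 0.2797).
So the stationary probability of Overloaded is 0.2669.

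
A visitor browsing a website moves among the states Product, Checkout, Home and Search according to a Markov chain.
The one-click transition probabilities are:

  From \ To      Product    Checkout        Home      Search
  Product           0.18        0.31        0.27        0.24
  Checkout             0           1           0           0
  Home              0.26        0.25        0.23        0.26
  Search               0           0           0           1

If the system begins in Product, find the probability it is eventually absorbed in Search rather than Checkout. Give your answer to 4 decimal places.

Let h(s) be the probability of absorption at Search starting from transient state s. Then h(Search) = 1 and h(Checkout) = 0. By first-step analysis:
h(Product) = 0.18·h(Product) + 0.31·0 + 0.27·h(Home) + 0.24·1
h(Home) = 0.26·h(Product) + 0.25·0 + 0.23·h(Home) + 0.26·1
Solving: h(Product) = 0.4544, h(Home) = 0.4911.
Starting from Product, the probability is 0.4544.

0.4544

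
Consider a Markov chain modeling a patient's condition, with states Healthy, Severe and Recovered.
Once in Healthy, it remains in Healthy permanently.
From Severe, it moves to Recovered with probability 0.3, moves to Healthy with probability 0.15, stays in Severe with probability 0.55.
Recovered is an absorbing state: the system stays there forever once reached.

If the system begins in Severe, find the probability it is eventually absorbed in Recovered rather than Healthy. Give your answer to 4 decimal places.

0.6667

Let h(s) be the probability of absorption at Recovered starting from transient state s. Then h(Recovered) = 1 and h(Healthy) = 0. By first-step analysis:
h(Severe) = 0.15·0 + 0.55·h(Severe) + 0.3·1
Solving: h(Severe) = 0.6667.
Starting from Severe, the probability is 0.6667.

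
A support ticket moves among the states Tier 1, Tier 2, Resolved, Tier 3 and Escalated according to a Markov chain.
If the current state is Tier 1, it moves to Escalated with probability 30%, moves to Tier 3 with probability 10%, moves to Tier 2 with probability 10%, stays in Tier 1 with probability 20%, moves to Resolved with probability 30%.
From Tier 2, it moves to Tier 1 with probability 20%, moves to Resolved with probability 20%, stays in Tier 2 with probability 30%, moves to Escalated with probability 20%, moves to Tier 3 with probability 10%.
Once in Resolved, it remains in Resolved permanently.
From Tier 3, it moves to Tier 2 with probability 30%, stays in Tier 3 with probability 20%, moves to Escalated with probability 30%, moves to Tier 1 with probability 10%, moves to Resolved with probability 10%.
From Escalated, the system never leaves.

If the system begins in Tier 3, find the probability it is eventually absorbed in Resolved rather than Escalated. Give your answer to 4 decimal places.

0.3629

Let h(s) be the probability of absorption at Resolved starting from transient state s. Then h(Resolved) = 1 and h(Escalated) = 0. By first-step analysis:
h(Tier 1) = 0.2·h(Tier 1) + 0.1·h(Tier 2) + 0.3·1 + 0.1·h(Tier 3) + 0.3·0
h(Tier 2) = 0.2·h(Tier 1) + 0.3·h(Tier 2) + 0.2·1 + 0.1·h(Tier 3) + 0.2·0
h(Tier 3) = 0.1·h(Tier 1) + 0.3·h(Tier 2) + 0.1·1 + 0.2·h(Tier 3) + 0.3·0
Solving: h(Tier 1) = 0.4797, h(Tier 2) = 0.4746, h(Tier 3) = 0.3629.
Starting from Tier 3, the probability is 0.3629.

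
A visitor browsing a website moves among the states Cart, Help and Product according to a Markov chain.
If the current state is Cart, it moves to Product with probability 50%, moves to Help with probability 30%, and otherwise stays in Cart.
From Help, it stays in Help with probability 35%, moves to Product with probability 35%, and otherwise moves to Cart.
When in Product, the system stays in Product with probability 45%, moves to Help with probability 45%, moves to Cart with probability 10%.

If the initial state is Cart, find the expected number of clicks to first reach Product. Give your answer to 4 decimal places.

Let t(s) be the expected number of clicks to first reach Product from state s, with t(Product) = 0. Conditioning on the first click:
t(Cart) = 1 + 0.2·t(Cart) + 0.3·t(Help)
t(Help) = 1 + 0.3·t(Cart) + 0.35·t(Help)
Solving: t(Cart) = 2.2093, t(Help) = 2.5581.
Expected clicks from Cart to Product: 2.2093.

2.2093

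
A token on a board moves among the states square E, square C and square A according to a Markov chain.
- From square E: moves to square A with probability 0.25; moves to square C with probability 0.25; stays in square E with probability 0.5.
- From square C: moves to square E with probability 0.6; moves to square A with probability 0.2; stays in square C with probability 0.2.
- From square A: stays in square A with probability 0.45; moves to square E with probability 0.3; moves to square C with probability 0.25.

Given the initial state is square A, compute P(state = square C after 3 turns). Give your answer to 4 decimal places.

0.2381

Propagate the distribution vector 3 turns from square A.
After 0 turns: (0.0000, 0.0000, 1.0000)
After 1 turn: (0.3000, 0.2500, 0.4500)
After 2 turns: (0.4350, 0.2375, 0.3275)
After 3 turns: (0.4583, 0.2381, 0.3036)
P(in square C after 3 turns) = 0.2381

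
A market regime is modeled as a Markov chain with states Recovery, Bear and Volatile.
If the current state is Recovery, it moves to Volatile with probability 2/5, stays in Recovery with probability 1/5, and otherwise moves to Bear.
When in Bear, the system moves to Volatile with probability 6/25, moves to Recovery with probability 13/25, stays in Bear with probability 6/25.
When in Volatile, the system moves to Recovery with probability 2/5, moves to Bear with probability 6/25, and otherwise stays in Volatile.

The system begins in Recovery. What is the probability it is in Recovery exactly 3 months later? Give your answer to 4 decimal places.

Propagate the distribution vector 3 months from Recovery.
After 0 months: (1.0000, 0.0000, 0.0000)
After 1 month: (0.2000, 0.4000, 0.4000)
After 2 months: (0.4080, 0.2720, 0.3200)
After 3 months: (0.3510, 0.3053, 0.3437)
P(in Recovery after 3 months) = 0.3510

0.3510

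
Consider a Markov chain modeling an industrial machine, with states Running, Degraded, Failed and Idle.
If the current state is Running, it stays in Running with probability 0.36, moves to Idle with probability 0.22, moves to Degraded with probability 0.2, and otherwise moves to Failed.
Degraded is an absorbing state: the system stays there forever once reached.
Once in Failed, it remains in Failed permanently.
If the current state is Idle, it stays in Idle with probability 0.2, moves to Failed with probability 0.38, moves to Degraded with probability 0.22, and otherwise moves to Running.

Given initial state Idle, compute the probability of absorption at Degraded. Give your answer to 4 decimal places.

0.3863

Let h(s) be the probability of absorption at Degraded starting from transient state s. Then h(Degraded) = 1 and h(Failed) = 0. By first-step analysis:
h(Running) = 0.36·h(Running) + 0.2·1 + 0.22·0 + 0.22·h(Idle)
h(Idle) = 0.2·h(Running) + 0.22·1 + 0.38·0 + 0.2·h(Idle)
Solving: h(Running) = 0.4453, h(Idle) = 0.3863.
Starting from Idle, the probability is 0.3863.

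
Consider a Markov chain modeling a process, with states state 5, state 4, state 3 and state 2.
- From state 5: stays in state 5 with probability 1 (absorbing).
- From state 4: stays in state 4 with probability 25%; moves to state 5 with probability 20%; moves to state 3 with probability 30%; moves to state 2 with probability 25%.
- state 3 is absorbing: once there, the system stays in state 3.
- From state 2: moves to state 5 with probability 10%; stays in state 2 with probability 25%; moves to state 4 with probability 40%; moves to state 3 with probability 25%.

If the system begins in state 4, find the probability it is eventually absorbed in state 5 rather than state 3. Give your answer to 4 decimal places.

Let h(s) be the probability of absorption at state 5 starting from transient state s. Then h(state 5) = 1 and h(state 3) = 0. By first-step analysis:
h(state 4) = 0.2·1 + 0.25·h(state 4) + 0.3·0 + 0.25·h(state 2)
h(state 2) = 0.1·1 + 0.4·h(state 4) + 0.25·0 + 0.25·h(state 2)
Solving: h(state 4) = 0.3784, h(state 2) = 0.3351.
Starting from state 4, the probability is 0.3784.

0.3784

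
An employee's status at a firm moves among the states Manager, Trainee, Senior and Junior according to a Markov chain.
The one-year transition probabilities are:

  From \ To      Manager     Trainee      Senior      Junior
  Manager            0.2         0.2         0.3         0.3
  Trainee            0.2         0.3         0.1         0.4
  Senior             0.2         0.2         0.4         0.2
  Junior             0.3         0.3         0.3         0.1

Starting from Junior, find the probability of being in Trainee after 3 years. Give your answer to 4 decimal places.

0.2520

Propagate the distribution vector 3 years from Junior.
After 0 years: (0.0000, 0.0000, 0.0000, 1.0000)
After 1 year: (0.3000, 0.3000, 0.3000, 0.1000)
After 2 years: (0.2100, 0.2400, 0.2700, 0.2800)
After 3 years: (0.2280, 0.2520, 0.2790, 0.2410)
P(in Trainee after 3 years) = 0.2520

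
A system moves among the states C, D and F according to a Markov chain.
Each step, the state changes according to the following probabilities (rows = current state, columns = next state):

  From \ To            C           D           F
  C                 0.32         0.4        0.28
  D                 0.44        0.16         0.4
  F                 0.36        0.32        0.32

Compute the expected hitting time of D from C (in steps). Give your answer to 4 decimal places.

2.6549

Let t(s) be the expected number of steps to first reach D from state s, with t(D) = 0. Conditioning on the first step:
t(C) = 1 + 0.32·t(C) + 0.28·t(F)
t(F) = 1 + 0.36·t(C) + 0.32·t(F)
Solving: t(C) = 2.6549, t(F) = 2.8761.
Expected steps from C to D: 2.6549.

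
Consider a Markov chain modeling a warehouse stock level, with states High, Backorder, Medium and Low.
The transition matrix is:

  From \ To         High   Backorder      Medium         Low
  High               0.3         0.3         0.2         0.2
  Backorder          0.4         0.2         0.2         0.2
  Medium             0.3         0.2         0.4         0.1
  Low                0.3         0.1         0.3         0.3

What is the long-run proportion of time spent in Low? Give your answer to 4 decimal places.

Let the stationary distribution be π with π = πP and π_1 + π_2 + π_3 + π_4 = 1.
π_1 = 0.3·π_1 + 0.4·π_2 + 0.3·π_3 + 0.3·π_4
π_2 = 0.3·π_1 + 0.2·π_2 + 0.2·π_3 + 0.1·π_4
π_3 = 0.2·π_1 + 0.2·π_2 + 0.4·π_3 + 0.3·π_4
Solving with the normalization constraint gives π = (0.3213, 0.2130, 0.2740, 0.1918).
So the stationary probability of Low is 0.1918.

0.1918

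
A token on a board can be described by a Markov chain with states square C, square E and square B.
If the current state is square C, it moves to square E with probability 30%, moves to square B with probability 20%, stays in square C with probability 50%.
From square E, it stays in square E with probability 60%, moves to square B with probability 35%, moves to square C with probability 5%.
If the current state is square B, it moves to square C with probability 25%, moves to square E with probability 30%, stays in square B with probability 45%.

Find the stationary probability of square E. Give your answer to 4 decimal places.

0.4286

Let the stationary distribution be π with π = πP and π_1 + π_2 + π_3 = 1.
π_1 = 0.5·π_1 + 0.05·π_2 + 0.25·π_3
π_2 = 0.3·π_1 + 0.6·π_2 + 0.3·π_3
Solving with the normalization constraint gives π = (0.2190, 0.4286, 0.3524).
So the stationary probability of square E is 0.4286.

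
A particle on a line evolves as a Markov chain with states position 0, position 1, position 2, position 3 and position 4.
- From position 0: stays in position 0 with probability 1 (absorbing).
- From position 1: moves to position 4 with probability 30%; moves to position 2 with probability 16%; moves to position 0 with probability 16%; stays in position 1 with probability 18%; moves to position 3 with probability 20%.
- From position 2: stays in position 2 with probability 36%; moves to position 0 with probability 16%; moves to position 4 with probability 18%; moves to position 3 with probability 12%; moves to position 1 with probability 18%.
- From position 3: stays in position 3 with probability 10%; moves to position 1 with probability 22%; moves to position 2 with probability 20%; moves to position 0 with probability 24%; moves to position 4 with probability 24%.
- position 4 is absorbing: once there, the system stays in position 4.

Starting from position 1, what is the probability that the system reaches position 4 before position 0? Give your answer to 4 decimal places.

0.6046

Let h(s) be the probability of absorption at position 4 starting from transient state s. Then h(position 4) = 1 and h(position 0) = 0. By first-step analysis:
h(position 1) = 0.16·0 + 0.18·h(position 1) + 0.16·h(position 2) + 0.2·h(position 3) + 0.3·1
h(position 2) = 0.16·0 + 0.18·h(position 1) + 0.36·h(position 2) + 0.12·h(position 3) + 0.18·1
h(position 3) = 0.24·0 + 0.22·h(position 1) + 0.2·h(position 2) + 0.1·h(position 3) + 0.24·1
Solving: h(position 1) = 0.6046, h(position 2) = 0.5520, h(position 3) = 0.5371.
Starting from position 1, the probability is 0.6046.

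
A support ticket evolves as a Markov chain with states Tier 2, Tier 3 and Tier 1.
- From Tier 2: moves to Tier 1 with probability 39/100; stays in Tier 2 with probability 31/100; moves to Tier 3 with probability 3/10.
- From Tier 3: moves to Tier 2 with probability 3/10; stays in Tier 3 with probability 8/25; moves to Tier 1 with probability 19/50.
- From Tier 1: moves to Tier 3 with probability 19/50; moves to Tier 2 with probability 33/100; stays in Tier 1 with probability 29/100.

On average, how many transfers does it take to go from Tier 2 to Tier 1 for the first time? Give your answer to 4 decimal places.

Let t(s) be the expected number of transfers to first reach Tier 1 from state s, with t(Tier 1) = 0. Conditioning on the first transfer:
t(Tier 2) = 1 + 0.31·t(Tier 2) + 0.3·t(Tier 3)
t(Tier 3) = 1 + 0.3·t(Tier 2) + 0.32·t(Tier 3)
Solving: t(Tier 2) = 2.5844, t(Tier 3) = 2.6108.
Expected transfers from Tier 2 to Tier 1: 2.5844.

2.5844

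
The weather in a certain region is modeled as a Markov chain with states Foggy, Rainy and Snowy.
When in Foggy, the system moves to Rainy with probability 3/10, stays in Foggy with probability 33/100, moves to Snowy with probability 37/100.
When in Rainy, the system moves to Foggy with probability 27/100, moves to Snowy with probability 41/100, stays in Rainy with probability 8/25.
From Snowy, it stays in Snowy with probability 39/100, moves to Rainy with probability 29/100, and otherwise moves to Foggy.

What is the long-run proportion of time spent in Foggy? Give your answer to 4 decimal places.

0.3080

Let the stationary distribution be π with π = πP and π_1 + π_2 + π_3 = 1.
π_1 = 0.33·π_1 + 0.27·π_2 + 0.32·π_3
π_2 = 0.3·π_1 + 0.32·π_2 + 0.29·π_3
Solving with the normalization constraint gives π = (0.3080, 0.3021, 0.3899).
So the stationary probability of Foggy is 0.3080.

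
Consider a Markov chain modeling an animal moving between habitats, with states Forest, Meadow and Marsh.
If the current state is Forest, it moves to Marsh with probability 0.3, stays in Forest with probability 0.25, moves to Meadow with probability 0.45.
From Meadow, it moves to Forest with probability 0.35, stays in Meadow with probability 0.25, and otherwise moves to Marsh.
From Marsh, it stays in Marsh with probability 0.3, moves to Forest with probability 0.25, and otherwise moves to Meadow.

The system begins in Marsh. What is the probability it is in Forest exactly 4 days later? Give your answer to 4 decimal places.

0.2878

Propagate the distribution vector 4 days from Marsh.
After 0 days: (0.0000, 0.0000, 1.0000)
After 1 day: (0.2500, 0.4500, 0.3000)
After 2 days: (0.2950, 0.3600, 0.3450)
After 3 days: (0.2860, 0.3780, 0.3360)
After 4 days: (0.2878, 0.3744, 0.3378)
P(in Forest after 4 days) = 0.2878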